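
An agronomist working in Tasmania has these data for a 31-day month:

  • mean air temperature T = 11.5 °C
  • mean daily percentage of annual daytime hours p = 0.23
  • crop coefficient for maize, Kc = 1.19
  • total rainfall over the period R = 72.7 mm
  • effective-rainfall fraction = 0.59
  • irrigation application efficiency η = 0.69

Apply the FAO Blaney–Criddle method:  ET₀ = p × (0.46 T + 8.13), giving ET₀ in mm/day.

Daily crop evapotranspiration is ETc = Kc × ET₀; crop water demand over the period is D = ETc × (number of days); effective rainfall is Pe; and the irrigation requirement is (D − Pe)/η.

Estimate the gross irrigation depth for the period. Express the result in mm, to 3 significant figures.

103 mm

ET₀ = 0.23 × (0.46 × 11.5 + 8.13) = 0.23 × 13.420 = 3.0866 mm/d
ETc = Kc × ET₀ = 1.19 × 3.0866 = 3.6731 mm/d
Crop demand D = ETc × 31 d = 3.6731 × 31 = 113.866 mm
Pe = 0.59 × 72.7 = 42.893 mm
D − Pe = 113.866 − 42.893 = 70.973 mm
Gross irrigation = 70.973 / 0.69 = 102.859 mm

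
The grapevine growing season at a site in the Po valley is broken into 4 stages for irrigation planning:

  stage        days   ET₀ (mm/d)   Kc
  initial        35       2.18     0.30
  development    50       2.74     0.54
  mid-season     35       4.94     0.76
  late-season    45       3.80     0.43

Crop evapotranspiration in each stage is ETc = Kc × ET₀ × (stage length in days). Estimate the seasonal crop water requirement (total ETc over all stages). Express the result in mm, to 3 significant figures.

302 mm

initial: 0.30 × 2.18 × 35 = 22.89 mm
development: 0.54 × 2.74 × 50 = 73.98 mm
mid-season: 0.76 × 4.94 × 35 = 131.40 mm
late-season: 0.43 × 3.80 × 45 = 73.53 mm
Seasonal total = 301.80 mm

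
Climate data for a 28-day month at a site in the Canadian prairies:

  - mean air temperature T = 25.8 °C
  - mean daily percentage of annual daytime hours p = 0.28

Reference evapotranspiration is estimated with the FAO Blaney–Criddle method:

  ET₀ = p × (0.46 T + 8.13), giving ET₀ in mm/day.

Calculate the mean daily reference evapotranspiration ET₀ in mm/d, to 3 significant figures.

5.60 mm/d

ET₀ = 0.28 × (0.46 × 25.8 + 8.13) = 0.28 × 19.998 = 5.5994 mm/d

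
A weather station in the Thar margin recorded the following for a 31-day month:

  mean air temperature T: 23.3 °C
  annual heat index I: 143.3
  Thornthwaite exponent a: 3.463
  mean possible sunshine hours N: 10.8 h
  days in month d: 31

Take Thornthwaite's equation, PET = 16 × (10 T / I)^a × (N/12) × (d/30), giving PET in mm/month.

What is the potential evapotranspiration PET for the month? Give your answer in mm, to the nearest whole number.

10T/I = 10 × 23.3 / 143.3 = 1.6260
(10T/I)^a = 1.6260^3.463 = 5.3841
Uncorrected PET = 16 × 5.3841 = 86.146 mm
Correction = (N/12)(d/30) = (10.8/12)(31/30) = 0.9300
PET = 86.146 × 0.9300 = 80.116 mm/month

80 mm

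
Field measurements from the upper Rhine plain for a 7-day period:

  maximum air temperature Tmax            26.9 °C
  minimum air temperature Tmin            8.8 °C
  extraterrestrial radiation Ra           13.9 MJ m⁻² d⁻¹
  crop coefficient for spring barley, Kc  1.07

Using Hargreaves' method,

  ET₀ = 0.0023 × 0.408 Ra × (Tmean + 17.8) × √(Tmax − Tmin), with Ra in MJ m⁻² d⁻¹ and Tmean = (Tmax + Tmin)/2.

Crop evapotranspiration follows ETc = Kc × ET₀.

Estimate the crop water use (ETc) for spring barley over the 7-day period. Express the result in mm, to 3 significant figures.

Tmean = (26.9 + 8.8)/2 = 17.85 °C
0.408 Ra = 0.408 × 13.9 = 5.6712 mm/d equivalent
ET₀ = 0.0023 × 5.6712 × (17.85 + 17.8) × √18.1 = 0.0023 × 5.6712 × 35.65 × 4.2544 = 1.9783 mm/d
ETc = Kc × ET₀ = 1.07 × 1.9783 = 2.1168 mm/d
Over 7 days: 2.1168 × 7 = 14.818 mm

14.8 mm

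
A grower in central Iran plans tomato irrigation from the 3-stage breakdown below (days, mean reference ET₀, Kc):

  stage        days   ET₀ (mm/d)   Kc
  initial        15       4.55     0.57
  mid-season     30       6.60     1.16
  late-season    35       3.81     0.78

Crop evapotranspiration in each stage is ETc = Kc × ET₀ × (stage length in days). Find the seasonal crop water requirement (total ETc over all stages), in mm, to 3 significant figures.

373 mm

initial: 0.57 × 4.55 × 15 = 38.90 mm
mid-season: 1.16 × 6.60 × 30 = 229.68 mm
late-season: 0.78 × 3.81 × 35 = 104.01 mm
Seasonal total = 372.59 mm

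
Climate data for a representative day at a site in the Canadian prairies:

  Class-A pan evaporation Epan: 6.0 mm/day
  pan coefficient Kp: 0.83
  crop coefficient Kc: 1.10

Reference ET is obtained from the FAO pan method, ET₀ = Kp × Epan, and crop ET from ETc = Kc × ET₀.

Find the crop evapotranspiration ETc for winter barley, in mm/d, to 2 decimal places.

5.48 mm/d

ET₀ = 0.83 × 6.0 = 4.9800 mm/d
ETc = Kc × ET₀ = 1.10 × 4.9800 = 5.4780 mm/d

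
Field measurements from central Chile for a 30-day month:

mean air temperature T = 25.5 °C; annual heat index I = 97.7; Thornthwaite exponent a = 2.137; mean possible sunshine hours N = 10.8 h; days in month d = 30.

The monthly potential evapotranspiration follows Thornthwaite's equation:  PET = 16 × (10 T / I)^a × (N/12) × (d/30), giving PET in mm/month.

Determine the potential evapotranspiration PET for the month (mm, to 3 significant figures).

112 mm

10T/I = 10 × 25.5 / 97.7 = 2.6100
(10T/I)^a = 2.6100^2.137 = 7.7689
Uncorrected PET = 16 × 7.7689 = 124.302 mm
Correction = (N/12)(d/30) = (10.8/12)(30/30) = 0.9000
PET = 124.302 × 0.9000 = 111.872 mm/month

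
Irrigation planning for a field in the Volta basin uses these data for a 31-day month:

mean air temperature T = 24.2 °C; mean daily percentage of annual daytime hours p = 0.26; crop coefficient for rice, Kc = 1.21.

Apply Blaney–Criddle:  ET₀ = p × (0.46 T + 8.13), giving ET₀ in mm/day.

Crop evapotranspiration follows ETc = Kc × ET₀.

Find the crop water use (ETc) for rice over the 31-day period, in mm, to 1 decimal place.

187.9 mm

ET₀ = 0.26 × (0.46 × 24.2 + 8.13) = 0.26 × 19.262 = 5.0081 mm/d
ETc = Kc × ET₀ = 1.21 × 5.0081 = 6.0598 mm/d
Over 31 days: 6.0598 × 31 = 187.854 mm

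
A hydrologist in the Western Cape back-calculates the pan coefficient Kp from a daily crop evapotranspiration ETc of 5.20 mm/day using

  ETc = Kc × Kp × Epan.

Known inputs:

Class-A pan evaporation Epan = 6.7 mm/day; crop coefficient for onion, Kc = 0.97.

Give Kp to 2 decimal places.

0.80

ETc = Kc × Kp × Epan  ⇒  Kp = ETc / (Kc × Epan)
Kp = 5.20 / (0.97 × 6.7) = 5.20 / 6.499 = 0.8001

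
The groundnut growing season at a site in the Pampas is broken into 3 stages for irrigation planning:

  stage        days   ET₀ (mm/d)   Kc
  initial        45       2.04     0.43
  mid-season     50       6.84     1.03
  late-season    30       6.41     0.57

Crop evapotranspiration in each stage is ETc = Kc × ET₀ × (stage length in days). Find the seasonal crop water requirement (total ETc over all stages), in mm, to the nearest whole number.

initial: 0.43 × 2.04 × 45 = 39.47 mm
mid-season: 1.03 × 6.84 × 50 = 352.26 mm
late-season: 0.57 × 6.41 × 30 = 109.61 mm
Seasonal total = 501.34 mm

501 mm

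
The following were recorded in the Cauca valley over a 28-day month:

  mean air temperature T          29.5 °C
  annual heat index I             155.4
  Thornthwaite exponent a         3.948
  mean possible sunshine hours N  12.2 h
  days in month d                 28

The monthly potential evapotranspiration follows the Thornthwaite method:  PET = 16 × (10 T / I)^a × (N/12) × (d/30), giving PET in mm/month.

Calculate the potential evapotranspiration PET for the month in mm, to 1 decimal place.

10T/I = 10 × 29.5 / 155.4 = 1.8983
(10T/I)^a = 1.8983^3.948 = 12.5598
Uncorrected PET = 16 × 12.5598 = 200.957 mm
Correction = (N/12)(d/30) = (12.2/12)(28/30) = 0.9489
PET = 200.957 × 0.9489 = 190.688 mm/month

190.7 mm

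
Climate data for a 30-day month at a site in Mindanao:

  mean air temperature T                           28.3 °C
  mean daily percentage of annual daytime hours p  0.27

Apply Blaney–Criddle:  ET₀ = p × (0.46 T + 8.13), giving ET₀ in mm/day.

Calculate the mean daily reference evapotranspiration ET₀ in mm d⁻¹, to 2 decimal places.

5.71 mm d⁻¹

ET₀ = 0.27 × (0.46 × 28.3 + 8.13) = 0.27 × 21.148 = 5.7100 mm/d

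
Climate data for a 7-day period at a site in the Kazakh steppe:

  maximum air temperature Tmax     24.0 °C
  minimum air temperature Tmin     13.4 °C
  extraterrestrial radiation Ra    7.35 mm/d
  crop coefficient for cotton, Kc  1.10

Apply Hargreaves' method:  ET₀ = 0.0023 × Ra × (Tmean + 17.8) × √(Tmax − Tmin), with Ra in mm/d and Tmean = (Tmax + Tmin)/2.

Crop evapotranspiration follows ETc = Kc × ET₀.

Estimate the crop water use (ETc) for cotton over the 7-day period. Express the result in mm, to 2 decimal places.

15.47 mm

Tmean = (24.0 + 13.4)/2 = 18.70 °C
ET₀ = 0.0023 × 7.35 × (18.70 + 17.8) × √10.6 = 0.0023 × 7.35 × 36.50 × 3.2558 = 2.0089 mm/d
ETc = Kc × ET₀ = 1.10 × 2.0089 = 2.2098 mm/d
Over 7 days: 2.2098 × 7 = 15.469 mm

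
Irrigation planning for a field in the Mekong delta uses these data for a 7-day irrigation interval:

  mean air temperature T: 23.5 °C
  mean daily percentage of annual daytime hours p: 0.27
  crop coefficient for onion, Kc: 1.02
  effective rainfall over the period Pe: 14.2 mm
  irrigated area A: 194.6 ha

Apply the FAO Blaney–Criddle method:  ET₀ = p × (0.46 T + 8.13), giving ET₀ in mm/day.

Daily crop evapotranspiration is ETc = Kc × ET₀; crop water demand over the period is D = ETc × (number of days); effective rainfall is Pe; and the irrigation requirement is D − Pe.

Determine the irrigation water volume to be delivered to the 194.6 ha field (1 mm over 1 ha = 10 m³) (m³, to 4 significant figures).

43420 m³

ET₀ = 0.27 × (0.46 × 23.5 + 8.13) = 0.27 × 18.940 = 5.1138 mm/d
ETc = Kc × ET₀ = 1.02 × 5.1138 = 5.2161 mm/d
Crop demand D = ETc × 7 d = 5.2161 × 7 = 36.513 mm
D − Pe = 36.513 − 14.2 = 22.313 mm
Volume = 22.313 mm × 194.6 ha × 10 = 43421.1 m³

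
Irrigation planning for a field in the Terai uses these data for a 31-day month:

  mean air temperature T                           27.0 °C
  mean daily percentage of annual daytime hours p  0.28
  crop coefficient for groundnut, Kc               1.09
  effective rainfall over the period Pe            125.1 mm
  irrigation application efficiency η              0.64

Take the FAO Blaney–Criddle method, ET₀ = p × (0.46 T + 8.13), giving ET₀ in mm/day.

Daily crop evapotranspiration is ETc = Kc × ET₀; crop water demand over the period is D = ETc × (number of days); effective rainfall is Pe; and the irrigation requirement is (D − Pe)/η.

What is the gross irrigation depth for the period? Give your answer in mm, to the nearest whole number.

108 mm

ET₀ = 0.28 × (0.46 × 27.0 + 8.13) = 0.28 × 20.550 = 5.7540 mm/d
ETc = Kc × ET₀ = 1.09 × 5.7540 = 6.2719 mm/d
Crop demand D = ETc × 31 d = 6.2719 × 31 = 194.429 mm
D − Pe = 194.429 − 125.1 = 69.329 mm
Gross irrigation = 69.329 / 0.64 = 108.327 mm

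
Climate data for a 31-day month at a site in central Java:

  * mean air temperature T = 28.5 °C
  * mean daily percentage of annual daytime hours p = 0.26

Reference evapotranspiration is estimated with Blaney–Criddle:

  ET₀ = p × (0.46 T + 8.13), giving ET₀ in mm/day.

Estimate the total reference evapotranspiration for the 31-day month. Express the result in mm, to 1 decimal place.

ET₀ = 0.26 × (0.46 × 28.5 + 8.13) = 0.26 × 21.240 = 5.5224 mm/d
Monthly total = 5.5224 × 31 = 171.194 mm

171.2 mm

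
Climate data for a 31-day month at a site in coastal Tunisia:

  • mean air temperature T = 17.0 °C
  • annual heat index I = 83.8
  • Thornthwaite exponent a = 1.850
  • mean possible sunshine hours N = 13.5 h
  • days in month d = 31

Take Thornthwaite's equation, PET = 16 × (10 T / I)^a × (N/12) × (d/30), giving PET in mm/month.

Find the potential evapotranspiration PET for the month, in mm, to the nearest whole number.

10T/I = 10 × 17.0 / 83.8 = 2.0286
(10T/I)^a = 2.0286^1.850 = 3.7010
Uncorrected PET = 16 × 3.7010 = 59.216 mm
Correction = (N/12)(d/30) = (13.5/12)(31/30) = 1.1625
PET = 59.216 × 1.1625 = 68.839 mm/month

69 mm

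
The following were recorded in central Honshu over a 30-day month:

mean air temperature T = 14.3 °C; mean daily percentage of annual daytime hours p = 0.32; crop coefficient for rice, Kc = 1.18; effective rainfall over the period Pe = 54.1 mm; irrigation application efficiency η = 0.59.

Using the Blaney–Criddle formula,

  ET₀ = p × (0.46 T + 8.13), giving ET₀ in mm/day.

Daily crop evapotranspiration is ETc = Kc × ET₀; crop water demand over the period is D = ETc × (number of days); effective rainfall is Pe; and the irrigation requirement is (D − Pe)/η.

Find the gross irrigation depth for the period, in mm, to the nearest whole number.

191 mm

ET₀ = 0.32 × (0.46 × 14.3 + 8.13) = 0.32 × 14.708 = 4.7066 mm/d
ETc = Kc × ET₀ = 1.18 × 4.7066 = 5.5538 mm/d
Crop demand D = ETc × 30 d = 5.5538 × 30 = 166.614 mm
D − Pe = 166.614 − 54.1 = 112.514 mm
Gross irrigation = 112.514 / 0.59 = 190.702 mm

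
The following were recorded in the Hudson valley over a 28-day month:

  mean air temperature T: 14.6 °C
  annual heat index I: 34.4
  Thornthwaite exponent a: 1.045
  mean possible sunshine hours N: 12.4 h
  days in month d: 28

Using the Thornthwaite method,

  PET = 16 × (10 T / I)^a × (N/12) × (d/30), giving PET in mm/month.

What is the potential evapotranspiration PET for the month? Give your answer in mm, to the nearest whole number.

70 mm

10T/I = 10 × 14.6 / 34.4 = 4.2442
(10T/I)^a = 4.2442^1.045 = 4.5295
Uncorrected PET = 16 × 4.5295 = 72.472 mm
Correction = (N/12)(d/30) = (12.4/12)(28/30) = 0.9644
PET = 72.472 × 0.9644 = 69.892 mm/month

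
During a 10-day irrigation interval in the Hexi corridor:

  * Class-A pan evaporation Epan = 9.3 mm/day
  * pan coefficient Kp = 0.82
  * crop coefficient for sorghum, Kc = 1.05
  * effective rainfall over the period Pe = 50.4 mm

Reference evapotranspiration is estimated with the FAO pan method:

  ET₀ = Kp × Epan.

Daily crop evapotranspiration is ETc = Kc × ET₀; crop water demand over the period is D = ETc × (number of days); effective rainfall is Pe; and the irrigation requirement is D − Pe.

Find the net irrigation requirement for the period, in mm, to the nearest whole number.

ET₀ = 0.82 × 9.3 = 7.6260 mm/d
ETc = Kc × ET₀ = 1.05 × 7.6260 = 8.0073 mm/d
Crop demand D = ETc × 10 d = 8.0073 × 10 = 80.073 mm
D − Pe = 80.073 − 50.4 = 29.673 mm

30 mm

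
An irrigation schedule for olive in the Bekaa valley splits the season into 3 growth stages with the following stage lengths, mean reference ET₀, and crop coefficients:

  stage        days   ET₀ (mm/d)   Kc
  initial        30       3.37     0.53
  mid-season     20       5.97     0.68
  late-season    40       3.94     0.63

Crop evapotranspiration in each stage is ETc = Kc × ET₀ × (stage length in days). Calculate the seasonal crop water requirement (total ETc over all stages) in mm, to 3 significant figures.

234 mm

initial: 0.53 × 3.37 × 30 = 53.58 mm
mid-season: 0.68 × 5.97 × 20 = 81.19 mm
late-season: 0.63 × 3.94 × 40 = 99.29 mm
Seasonal total = 234.06 mm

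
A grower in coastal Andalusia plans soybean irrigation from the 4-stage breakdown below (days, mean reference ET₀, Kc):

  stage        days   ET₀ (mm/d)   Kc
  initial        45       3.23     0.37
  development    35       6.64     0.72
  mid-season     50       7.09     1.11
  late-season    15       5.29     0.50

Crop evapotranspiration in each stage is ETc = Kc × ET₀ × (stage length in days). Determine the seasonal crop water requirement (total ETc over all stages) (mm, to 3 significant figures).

initial: 0.37 × 3.23 × 45 = 53.78 mm
development: 0.72 × 6.64 × 35 = 167.33 mm
mid-season: 1.11 × 7.09 × 50 = 393.50 mm
late-season: 0.50 × 5.29 × 15 = 39.68 mm
Seasonal total = 654.29 mm

654 mm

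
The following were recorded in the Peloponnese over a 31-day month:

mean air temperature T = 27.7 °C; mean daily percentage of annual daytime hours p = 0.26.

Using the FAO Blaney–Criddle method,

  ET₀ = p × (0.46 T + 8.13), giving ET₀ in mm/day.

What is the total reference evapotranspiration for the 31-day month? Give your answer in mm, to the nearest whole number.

ET₀ = 0.26 × (0.46 × 27.7 + 8.13) = 0.26 × 20.872 = 5.4267 mm/d
Monthly total = 5.4267 × 31 = 168.228 mm

168 mm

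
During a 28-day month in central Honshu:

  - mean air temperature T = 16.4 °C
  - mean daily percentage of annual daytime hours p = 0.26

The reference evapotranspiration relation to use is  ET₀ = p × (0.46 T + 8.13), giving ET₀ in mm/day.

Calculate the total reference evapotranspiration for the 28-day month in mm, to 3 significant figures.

ET₀ = 0.26 × (0.46 × 16.4 + 8.13) = 0.26 × 15.674 = 4.0752 mm/d
Monthly total = 4.0752 × 28 = 114.106 mm

114 mm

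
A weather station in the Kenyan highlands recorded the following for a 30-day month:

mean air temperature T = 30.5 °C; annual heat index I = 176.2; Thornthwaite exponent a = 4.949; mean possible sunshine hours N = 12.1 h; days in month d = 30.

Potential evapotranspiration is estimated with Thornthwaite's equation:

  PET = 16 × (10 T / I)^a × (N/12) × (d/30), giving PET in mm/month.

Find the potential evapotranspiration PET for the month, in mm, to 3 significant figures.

10T/I = 10 × 30.5 / 176.2 = 1.7310
(10T/I)^a = 1.7310^4.949 = 15.1124
Uncorrected PET = 16 × 15.1124 = 241.798 mm
Correction = (N/12)(d/30) = (12.1/12)(30/30) = 1.0083
PET = 241.798 × 1.0083 = 243.805 mm/month

244 mm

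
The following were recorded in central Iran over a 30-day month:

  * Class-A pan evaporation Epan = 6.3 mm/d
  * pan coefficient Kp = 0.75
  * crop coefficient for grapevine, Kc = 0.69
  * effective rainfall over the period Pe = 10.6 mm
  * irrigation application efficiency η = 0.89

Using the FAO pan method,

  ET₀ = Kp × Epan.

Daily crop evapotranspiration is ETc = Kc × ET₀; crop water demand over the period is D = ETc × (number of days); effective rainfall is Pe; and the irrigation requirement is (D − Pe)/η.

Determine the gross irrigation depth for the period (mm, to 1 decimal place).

98.0 mm

ET₀ = 0.75 × 6.3 = 4.7250 mm/d
ETc = Kc × ET₀ = 0.69 × 4.7250 = 3.2603 mm/d
Crop demand D = ETc × 30 d = 3.2603 × 30 = 97.809 mm
D − Pe = 97.809 − 10.6 = 87.209 mm
Gross irrigation = 87.209 / 0.89 = 97.988 mm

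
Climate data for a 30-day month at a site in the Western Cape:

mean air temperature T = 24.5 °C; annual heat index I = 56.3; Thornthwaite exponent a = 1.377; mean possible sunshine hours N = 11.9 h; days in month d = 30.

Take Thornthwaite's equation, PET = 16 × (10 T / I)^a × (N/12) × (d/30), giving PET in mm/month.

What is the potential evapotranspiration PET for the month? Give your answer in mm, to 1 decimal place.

10T/I = 10 × 24.5 / 56.3 = 4.3517
(10T/I)^a = 4.3517^1.377 = 7.5759
Uncorrected PET = 16 × 7.5759 = 121.214 mm
Correction = (N/12)(d/30) = (11.9/12)(30/30) = 0.9917
PET = 121.214 × 0.9917 = 120.208 mm/month

120.2 mm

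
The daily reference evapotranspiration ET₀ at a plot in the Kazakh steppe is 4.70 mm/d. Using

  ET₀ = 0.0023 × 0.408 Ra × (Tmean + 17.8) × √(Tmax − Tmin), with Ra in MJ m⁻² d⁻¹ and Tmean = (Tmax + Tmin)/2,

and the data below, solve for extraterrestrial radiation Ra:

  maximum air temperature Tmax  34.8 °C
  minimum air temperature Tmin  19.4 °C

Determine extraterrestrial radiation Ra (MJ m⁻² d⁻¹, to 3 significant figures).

28.4 MJ m⁻² d⁻¹

Tmean = (34.8+19.4)/2 = 27.10 °C; ΔT = 15.4
Ra = ET₀ / [0.0023 × 0.408 × (Tmean+17.8) × √ΔT]
   = 4.70 / (0.0023 × 0.408 × 44.90 × 3.9243) = 28.425 MJ m⁻² d⁻¹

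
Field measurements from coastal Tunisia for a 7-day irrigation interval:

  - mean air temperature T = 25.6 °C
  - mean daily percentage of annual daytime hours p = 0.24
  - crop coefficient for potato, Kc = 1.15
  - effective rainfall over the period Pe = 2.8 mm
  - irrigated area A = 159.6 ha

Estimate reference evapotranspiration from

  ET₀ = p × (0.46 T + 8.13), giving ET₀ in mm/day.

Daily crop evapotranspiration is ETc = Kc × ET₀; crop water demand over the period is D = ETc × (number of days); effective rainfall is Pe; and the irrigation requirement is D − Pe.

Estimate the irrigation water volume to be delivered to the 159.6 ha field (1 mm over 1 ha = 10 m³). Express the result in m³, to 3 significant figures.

56900 m³

ET₀ = 0.24 × (0.46 × 25.6 + 8.13) = 0.24 × 19.906 = 4.7774 mm/d
ETc = Kc × ET₀ = 1.15 × 4.7774 = 5.4940 mm/d
Crop demand D = ETc × 7 d = 5.4940 × 7 = 38.458 mm
D − Pe = 38.458 − 2.8 = 35.658 mm
Volume = 35.658 mm × 159.6 ha × 10 = 56910.2 m³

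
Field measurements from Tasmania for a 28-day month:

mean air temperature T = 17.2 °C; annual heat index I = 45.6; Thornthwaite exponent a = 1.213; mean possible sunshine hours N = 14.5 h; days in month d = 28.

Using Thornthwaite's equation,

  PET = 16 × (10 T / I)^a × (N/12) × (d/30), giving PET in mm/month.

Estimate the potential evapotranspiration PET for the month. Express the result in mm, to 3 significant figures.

90.3 mm

10T/I = 10 × 17.2 / 45.6 = 3.7719
(10T/I)^a = 3.7719^1.213 = 5.0046
Uncorrected PET = 16 × 5.0046 = 80.074 mm
Correction = (N/12)(d/30) = (14.5/12)(28/30) = 1.1278
PET = 80.074 × 1.1278 = 90.307 mm/month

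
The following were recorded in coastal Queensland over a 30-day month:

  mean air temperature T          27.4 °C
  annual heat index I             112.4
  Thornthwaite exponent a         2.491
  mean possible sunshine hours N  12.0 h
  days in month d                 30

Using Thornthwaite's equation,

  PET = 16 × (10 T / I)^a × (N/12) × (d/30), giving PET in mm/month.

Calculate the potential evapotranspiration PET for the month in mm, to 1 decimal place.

10T/I = 10 × 27.4 / 112.4 = 2.4377
(10T/I)^a = 2.4377^2.491 = 9.2038
Uncorrected PET = 16 × 9.2038 = 147.261 mm
Correction = (N/12)(d/30) = (12.0/12)(30/30) = 1.0000
PET = 147.261 × 1.0000 = 147.261 mm/month

147.3 mm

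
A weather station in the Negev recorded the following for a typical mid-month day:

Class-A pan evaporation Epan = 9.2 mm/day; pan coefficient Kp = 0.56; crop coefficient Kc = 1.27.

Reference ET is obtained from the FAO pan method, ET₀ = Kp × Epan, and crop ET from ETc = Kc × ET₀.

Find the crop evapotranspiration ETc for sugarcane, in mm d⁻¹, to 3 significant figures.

6.54 mm d⁻¹

ET₀ = 0.56 × 9.2 = 5.1520 mm/d
ETc = Kc × ET₀ = 1.27 × 5.1520 = 6.5430 mm/d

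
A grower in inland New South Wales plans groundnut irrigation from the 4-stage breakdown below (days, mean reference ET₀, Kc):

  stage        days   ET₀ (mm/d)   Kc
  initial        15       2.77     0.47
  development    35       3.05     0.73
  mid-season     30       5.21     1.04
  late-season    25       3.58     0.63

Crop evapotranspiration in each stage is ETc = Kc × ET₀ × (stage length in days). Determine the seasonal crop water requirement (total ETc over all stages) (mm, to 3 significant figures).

initial: 0.47 × 2.77 × 15 = 19.53 mm
development: 0.73 × 3.05 × 35 = 77.93 mm
mid-season: 1.04 × 5.21 × 30 = 162.55 mm
late-season: 0.63 × 3.58 × 25 = 56.39 mm
Seasonal total = 316.40 mm

316 mm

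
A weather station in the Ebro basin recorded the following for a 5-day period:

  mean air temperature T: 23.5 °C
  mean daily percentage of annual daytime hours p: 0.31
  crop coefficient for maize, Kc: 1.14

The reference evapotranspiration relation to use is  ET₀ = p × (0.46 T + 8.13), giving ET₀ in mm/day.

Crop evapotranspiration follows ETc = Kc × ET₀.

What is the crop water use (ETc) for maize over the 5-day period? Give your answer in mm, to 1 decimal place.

ET₀ = 0.31 × (0.46 × 23.5 + 8.13) = 0.31 × 18.940 = 5.8714 mm/d
ETc = Kc × ET₀ = 1.14 × 5.8714 = 6.6934 mm/d
Over 5 days: 6.6934 × 5 = 33.467 mm

33.5 mm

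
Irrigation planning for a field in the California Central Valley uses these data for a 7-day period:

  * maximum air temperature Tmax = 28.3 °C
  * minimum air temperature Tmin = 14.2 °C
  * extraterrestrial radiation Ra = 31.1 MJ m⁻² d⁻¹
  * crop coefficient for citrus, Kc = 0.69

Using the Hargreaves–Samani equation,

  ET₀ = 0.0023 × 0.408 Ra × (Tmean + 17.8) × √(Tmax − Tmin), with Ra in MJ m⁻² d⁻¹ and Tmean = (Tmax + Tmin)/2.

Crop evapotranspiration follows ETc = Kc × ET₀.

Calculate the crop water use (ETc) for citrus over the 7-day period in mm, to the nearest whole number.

Tmean = (28.3 + 14.2)/2 = 21.25 °C
0.408 Ra = 0.408 × 31.1 = 12.6888 mm/d equivalent
ET₀ = 0.0023 × 12.6888 × (21.25 + 17.8) × √14.1 = 0.0023 × 12.6888 × 39.05 × 3.7550 = 4.2794 mm/d
ETc = Kc × ET₀ = 0.69 × 4.2794 = 2.9528 mm/d
Over 7 days: 2.9528 × 7 = 20.670 mm

21 mm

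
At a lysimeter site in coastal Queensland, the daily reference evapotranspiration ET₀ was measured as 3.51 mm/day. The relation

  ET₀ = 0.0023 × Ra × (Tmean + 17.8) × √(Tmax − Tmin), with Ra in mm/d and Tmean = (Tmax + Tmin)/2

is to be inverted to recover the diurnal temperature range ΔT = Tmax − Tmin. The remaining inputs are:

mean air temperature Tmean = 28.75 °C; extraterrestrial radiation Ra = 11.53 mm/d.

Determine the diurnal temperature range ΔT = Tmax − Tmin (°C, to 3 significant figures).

√ΔT = ET₀ / [0.0023 × Ra × (Tmean+17.8)] = 3.51 / (0.0023 × 11.53 × 46.55) = 2.8433
ΔT = 2.8433² = 8.084 °C

8.08 °C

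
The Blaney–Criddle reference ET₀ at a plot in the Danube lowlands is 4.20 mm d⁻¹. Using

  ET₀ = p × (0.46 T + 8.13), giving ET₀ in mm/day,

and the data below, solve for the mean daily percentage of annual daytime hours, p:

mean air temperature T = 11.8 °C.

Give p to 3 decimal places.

0.310

p = ET₀ / (0.46 T + 8.13) = 4.20 / (0.46 × 11.8 + 8.13) = 4.20 / 13.558 = 0.3098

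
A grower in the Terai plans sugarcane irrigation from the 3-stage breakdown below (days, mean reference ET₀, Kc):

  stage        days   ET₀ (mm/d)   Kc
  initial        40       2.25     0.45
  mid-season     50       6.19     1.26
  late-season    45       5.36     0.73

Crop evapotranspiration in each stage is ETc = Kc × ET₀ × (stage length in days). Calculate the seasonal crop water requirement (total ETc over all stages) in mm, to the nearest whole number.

607 mm

initial: 0.45 × 2.25 × 40 = 40.50 mm
mid-season: 1.26 × 6.19 × 50 = 389.97 mm
late-season: 0.73 × 5.36 × 45 = 176.08 mm
Seasonal total = 606.55 mm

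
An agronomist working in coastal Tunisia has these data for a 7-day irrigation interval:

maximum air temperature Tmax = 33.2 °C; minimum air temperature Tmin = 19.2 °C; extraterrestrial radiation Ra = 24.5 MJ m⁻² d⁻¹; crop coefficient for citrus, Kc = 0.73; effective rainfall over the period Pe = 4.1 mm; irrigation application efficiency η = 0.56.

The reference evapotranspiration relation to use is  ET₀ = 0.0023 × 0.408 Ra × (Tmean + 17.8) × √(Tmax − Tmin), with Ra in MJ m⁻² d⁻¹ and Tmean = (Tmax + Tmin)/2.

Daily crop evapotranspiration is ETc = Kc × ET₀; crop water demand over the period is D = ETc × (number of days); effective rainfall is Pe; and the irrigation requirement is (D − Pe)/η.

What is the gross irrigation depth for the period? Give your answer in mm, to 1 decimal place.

Tmean = (33.2 + 19.2)/2 = 26.20 °C
0.408 Ra = 0.408 × 24.5 = 9.9960 mm/d equivalent
ET₀ = 0.0023 × 9.9960 × (26.20 + 17.8) × √14.0 = 0.0023 × 9.9960 × 44.00 × 3.7417 = 3.7851 mm/d
ETc = Kc × ET₀ = 0.73 × 3.7851 = 2.7631 mm/d
Crop demand D = ETc × 7 d = 2.7631 × 7 = 19.342 mm
D − Pe = 19.342 − 4.1 = 15.242 mm
Gross irrigation = 15.242 / 0.56 = 27.218 mm

27.2 mm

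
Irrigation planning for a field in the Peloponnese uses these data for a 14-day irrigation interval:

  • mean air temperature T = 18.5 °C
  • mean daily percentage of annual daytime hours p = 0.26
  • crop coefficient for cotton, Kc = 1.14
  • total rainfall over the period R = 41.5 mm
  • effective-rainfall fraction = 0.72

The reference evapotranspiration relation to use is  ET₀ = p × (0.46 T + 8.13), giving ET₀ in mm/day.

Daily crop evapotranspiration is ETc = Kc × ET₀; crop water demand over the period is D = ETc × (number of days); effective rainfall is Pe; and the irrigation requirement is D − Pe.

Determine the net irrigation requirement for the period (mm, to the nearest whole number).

39 mm

ET₀ = 0.26 × (0.46 × 18.5 + 8.13) = 0.26 × 16.640 = 4.3264 mm/d
ETc = Kc × ET₀ = 1.14 × 4.3264 = 4.9321 mm/d
Crop demand D = ETc × 14 d = 4.9321 × 14 = 69.049 mm
Pe = 0.72 × 41.5 = 29.880 mm
D − Pe = 69.049 − 29.880 = 39.169 mm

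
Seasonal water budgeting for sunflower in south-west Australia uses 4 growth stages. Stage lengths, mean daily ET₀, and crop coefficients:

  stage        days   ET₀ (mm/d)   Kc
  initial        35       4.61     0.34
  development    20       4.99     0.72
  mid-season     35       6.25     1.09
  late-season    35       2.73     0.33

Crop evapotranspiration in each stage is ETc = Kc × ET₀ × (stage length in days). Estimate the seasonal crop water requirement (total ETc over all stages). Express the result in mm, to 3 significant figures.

397 mm

initial: 0.34 × 4.61 × 35 = 54.86 mm
development: 0.72 × 4.99 × 20 = 71.86 mm
mid-season: 1.09 × 6.25 × 35 = 238.44 mm
late-season: 0.33 × 2.73 × 35 = 31.53 mm
Seasonal total = 396.69 mm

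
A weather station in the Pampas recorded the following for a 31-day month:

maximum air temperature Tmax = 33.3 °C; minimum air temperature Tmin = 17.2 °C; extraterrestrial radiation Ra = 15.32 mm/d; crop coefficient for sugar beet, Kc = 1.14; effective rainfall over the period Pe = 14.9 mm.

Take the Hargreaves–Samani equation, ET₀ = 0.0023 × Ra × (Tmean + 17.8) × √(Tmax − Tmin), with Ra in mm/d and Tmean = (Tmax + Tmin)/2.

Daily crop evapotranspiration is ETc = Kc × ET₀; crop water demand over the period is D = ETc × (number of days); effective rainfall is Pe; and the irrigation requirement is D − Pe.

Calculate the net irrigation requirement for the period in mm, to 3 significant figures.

200 mm

Tmean = (33.3 + 17.2)/2 = 25.25 °C
ET₀ = 0.0023 × 15.32 × (25.25 + 17.8) × √16.1 = 0.0023 × 15.32 × 43.05 × 4.0125 = 6.0866 mm/d
ETc = Kc × ET₀ = 1.14 × 6.0866 = 6.9387 mm/d
Crop demand D = ETc × 31 d = 6.9387 × 31 = 215.100 mm
D − Pe = 215.100 − 14.9 = 200.200 mm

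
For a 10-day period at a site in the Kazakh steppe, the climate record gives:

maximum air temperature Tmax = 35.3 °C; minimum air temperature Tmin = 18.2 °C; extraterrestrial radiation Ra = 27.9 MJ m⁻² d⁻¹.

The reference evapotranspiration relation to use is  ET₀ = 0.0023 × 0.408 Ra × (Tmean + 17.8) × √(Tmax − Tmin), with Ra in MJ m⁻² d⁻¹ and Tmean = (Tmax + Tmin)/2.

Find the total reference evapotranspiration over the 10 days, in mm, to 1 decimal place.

48.2 mm

Tmean = (35.3 + 18.2)/2 = 26.75 °C
0.408 Ra = 0.408 × 27.9 = 11.3832 mm/d equivalent
ET₀ = 0.0023 × 11.3832 × (26.75 + 17.8) × √17.1 = 0.0023 × 11.3832 × 44.55 × 4.1352 = 4.8232 mm/d
Over 10 days: 4.8232 × 10 = 48.232 mm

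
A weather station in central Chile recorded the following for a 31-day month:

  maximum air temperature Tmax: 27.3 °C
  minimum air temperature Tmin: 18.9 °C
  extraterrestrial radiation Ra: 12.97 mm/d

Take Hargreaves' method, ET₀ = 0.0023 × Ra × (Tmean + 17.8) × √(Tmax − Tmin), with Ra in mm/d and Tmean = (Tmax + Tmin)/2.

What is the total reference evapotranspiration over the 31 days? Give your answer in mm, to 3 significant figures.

Tmean = (27.3 + 18.9)/2 = 23.10 °C
ET₀ = 0.0023 × 12.97 × (23.10 + 17.8) × √8.4 = 0.0023 × 12.97 × 40.90 × 2.8983 = 3.5362 mm/d
Over 31 days: 3.5362 × 31 = 109.622 mm

110 mm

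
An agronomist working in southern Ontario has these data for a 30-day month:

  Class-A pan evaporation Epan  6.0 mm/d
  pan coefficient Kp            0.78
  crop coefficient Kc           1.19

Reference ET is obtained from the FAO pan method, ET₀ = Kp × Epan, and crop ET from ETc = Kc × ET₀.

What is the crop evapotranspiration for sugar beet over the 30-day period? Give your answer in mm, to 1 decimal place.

167.1 mm

ET₀ = 0.78 × 6.0 = 4.6800 mm/d
ETc = Kc × ET₀ = 1.19 × 4.6800 = 5.5692 mm/d
Over 30 days: 5.5692 × 30 = 167.076 mm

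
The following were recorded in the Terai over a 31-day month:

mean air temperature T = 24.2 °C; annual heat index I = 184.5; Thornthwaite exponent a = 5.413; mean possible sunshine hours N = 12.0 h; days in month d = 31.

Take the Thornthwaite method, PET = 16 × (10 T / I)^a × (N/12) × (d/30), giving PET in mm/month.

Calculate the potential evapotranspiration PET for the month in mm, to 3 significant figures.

71.8 mm

10T/I = 10 × 24.2 / 184.5 = 1.3117
(10T/I)^a = 1.3117^5.413 = 4.3435
Uncorrected PET = 16 × 4.3435 = 69.496 mm
Correction = (N/12)(d/30) = (12.0/12)(31/30) = 1.0333
PET = 69.496 × 1.0333 = 71.810 mm/month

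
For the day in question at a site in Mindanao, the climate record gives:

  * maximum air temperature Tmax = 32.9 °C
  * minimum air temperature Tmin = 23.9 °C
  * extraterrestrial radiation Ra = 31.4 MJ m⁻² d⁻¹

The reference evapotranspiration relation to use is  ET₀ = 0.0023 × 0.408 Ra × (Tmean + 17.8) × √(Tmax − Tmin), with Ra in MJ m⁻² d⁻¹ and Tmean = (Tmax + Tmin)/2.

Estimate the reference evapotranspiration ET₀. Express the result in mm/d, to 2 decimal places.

4.08 mm/d

Tmean = (32.9 + 23.9)/2 = 28.40 °C
0.408 Ra = 0.408 × 31.4 = 12.8112 mm/d equivalent
ET₀ = 0.0023 × 12.8112 × (28.40 + 17.8) × √9.0 = 0.0023 × 12.8112 × 46.20 × 3.0000 = 4.0840 mm/d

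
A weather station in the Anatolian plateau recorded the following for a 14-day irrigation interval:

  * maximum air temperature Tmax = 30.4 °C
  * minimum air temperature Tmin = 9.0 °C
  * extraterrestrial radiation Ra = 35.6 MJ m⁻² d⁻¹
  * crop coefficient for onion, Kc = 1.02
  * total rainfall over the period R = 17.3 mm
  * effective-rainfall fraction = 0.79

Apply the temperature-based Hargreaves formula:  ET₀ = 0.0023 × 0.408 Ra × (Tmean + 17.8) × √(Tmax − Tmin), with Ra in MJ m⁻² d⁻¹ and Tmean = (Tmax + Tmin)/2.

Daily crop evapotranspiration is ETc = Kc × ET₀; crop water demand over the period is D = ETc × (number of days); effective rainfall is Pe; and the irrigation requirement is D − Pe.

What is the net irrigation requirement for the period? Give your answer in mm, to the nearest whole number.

69 mm

Tmean = (30.4 + 9.0)/2 = 19.70 °C
0.408 Ra = 0.408 × 35.6 = 14.5248 mm/d equivalent
ET₀ = 0.0023 × 14.5248 × (19.70 + 17.8) × √21.4 = 0.0023 × 14.5248 × 37.50 × 4.6260 = 5.7953 mm/d
ETc = Kc × ET₀ = 1.02 × 5.7953 = 5.9112 mm/d
Crop demand D = ETc × 14 d = 5.9112 × 14 = 82.757 mm
Pe = 0.79 × 17.3 = 13.667 mm
D − Pe = 82.757 − 13.667 = 69.090 mm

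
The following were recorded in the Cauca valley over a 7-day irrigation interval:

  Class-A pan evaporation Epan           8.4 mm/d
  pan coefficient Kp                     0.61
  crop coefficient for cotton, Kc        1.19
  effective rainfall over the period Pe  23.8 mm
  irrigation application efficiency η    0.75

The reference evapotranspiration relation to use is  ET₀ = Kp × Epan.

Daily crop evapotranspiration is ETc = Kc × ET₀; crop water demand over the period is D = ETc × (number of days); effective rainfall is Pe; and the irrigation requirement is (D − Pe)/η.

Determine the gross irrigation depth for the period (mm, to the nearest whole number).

25 mm

ET₀ = 0.61 × 8.4 = 5.1240 mm/d
ETc = Kc × ET₀ = 1.19 × 5.1240 = 6.0976 mm/d
Crop demand D = ETc × 7 d = 6.0976 × 7 = 42.683 mm
D − Pe = 42.683 − 23.8 = 18.883 mm
Gross irrigation = 18.883 / 0.75 = 25.177 mm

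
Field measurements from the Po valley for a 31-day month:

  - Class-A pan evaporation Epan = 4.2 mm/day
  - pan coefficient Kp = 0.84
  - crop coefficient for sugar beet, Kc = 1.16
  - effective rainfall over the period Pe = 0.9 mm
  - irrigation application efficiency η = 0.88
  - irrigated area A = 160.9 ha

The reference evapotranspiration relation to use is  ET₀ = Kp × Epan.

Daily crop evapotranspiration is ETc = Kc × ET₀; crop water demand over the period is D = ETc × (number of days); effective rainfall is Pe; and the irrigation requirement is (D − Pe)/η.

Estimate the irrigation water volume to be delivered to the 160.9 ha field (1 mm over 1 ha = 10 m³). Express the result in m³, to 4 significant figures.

ET₀ = 0.84 × 4.2 = 3.5280 mm/d
ETc = Kc × ET₀ = 1.16 × 3.5280 = 4.0925 mm/d
Crop demand D = ETc × 31 d = 4.0925 × 31 = 126.868 mm
D − Pe = 126.868 − 0.9 = 125.968 mm
Gross irrigation = 125.968 / 0.88 = 143.145 mm
Volume = 143.145 mm × 160.9 ha × 10 = 230320.3 m³

230300 m³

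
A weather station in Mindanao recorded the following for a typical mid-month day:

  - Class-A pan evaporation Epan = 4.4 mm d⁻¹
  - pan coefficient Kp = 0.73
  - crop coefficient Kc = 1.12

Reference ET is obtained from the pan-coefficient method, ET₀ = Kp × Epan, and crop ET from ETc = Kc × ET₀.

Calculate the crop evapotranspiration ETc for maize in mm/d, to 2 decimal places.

ET₀ = 0.73 × 4.4 = 3.2120 mm/d
ETc = Kc × ET₀ = 1.12 × 3.2120 = 3.5974 mm/d

3.60 mm/d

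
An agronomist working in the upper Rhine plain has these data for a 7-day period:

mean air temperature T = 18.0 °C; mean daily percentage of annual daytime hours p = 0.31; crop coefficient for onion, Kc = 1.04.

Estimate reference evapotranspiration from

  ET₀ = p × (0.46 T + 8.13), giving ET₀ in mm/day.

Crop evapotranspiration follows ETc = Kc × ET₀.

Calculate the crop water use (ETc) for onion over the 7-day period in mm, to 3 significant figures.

ET₀ = 0.31 × (0.46 × 18.0 + 8.13) = 0.31 × 16.410 = 5.0871 mm/d
ETc = Kc × ET₀ = 1.04 × 5.0871 = 5.2906 mm/d
Over 7 days: 5.2906 × 7 = 37.034 mm

37.0 mm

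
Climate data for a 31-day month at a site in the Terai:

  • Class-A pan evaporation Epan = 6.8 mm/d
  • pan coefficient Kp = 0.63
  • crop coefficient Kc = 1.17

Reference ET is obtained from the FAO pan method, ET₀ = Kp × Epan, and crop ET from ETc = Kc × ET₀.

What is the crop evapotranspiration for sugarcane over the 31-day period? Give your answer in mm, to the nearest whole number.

155 mm

ET₀ = 0.63 × 6.8 = 4.2840 mm/d
ETc = Kc × ET₀ = 1.17 × 4.2840 = 5.0123 mm/d
Over 31 days: 5.0123 × 31 = 155.381 mm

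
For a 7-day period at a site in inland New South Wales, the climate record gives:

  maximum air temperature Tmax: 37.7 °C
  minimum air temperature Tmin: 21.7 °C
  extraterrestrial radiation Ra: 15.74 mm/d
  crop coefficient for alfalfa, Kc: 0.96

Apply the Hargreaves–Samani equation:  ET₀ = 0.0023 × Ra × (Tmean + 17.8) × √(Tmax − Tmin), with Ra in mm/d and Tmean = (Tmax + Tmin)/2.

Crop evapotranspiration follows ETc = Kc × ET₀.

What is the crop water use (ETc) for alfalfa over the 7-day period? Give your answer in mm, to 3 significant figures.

Tmean = (37.7 + 21.7)/2 = 29.70 °C
ET₀ = 0.0023 × 15.74 × (29.70 + 17.8) × √16.0 = 0.0023 × 15.74 × 47.50 × 4.0000 = 6.8784 mm/d
ETc = Kc × ET₀ = 0.96 × 6.8784 = 6.6033 mm/d
Over 7 days: 6.6033 × 7 = 46.223 mm

46.2 mm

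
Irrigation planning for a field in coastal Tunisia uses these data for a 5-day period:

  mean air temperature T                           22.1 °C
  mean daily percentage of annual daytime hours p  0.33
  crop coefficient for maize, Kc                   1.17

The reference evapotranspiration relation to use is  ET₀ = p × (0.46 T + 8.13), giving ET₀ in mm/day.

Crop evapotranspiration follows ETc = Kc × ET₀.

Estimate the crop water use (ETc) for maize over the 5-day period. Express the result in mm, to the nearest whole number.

ET₀ = 0.33 × (0.46 × 22.1 + 8.13) = 0.33 × 18.296 = 6.0377 mm/d
ETc = Kc × ET₀ = 1.17 × 6.0377 = 7.0641 mm/d
Over 5 days: 7.0641 × 5 = 35.321 mm

35 mm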